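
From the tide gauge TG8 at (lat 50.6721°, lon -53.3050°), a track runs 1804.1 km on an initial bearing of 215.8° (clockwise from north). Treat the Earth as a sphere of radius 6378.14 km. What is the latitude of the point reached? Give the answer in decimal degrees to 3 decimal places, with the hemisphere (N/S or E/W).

δ = d/R = 1804.1/6378.14 = 0.282857 rad
φ₂ = arcsin(sin φ₁ cos δ + cos φ₁ sin δ cos θ)
   = arcsin(0.77353·0.96026 + 0.63376·0.27910·-0.81106) = 36.82198°
λ₂ = λ₁ + atan2(sin θ sin δ cos φ₁, cos δ − sin φ₁ sin φ₂) = -65.07300°

36.822°N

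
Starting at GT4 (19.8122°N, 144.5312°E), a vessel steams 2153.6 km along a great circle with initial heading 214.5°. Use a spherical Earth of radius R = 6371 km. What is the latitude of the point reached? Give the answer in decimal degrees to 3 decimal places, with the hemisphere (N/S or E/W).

3.591°N

δ = d/R = 2153.6/6371 = 0.338032 rad
φ₂ = arcsin(sin φ₁ cos δ + cos φ₁ sin δ cos θ)
   = arcsin(0.33894·0.94341 + 0.94081·0.33163·-0.82413) = 3.59074°
λ₂ = λ₁ + atan2(sin θ sin δ cos φ₁, cos δ − sin φ₁ sin φ₂) = 133.68302°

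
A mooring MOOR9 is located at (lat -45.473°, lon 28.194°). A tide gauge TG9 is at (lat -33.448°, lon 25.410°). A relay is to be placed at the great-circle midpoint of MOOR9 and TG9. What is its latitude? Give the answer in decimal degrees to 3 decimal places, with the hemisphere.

39.469°S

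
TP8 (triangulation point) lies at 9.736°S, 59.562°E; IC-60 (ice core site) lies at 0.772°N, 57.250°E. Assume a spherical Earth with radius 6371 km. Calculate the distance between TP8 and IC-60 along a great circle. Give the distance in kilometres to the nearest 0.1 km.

Δφ = 10.5080°,  Δλ = -2.3120°
a = sin²(Δφ/2) + cos φ₁ cos φ₂ sin²(Δλ/2) = 0.008786
c = 2·arcsin(√a) = 0.187747 rad = 10.7571°
d = R·c = 6371 × 0.187747 = 1196.1 km

1196.1 km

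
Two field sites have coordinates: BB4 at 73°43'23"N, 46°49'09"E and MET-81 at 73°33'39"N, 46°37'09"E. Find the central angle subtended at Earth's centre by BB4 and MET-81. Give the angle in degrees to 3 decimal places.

0.172°

BB4: φ = +73.72306°, λ = +46.81917°
MET-81: φ = +73.56083°, λ = +46.61917°
Δφ = -0.1622°,  Δλ = -0.2000°
a = sin²(Δφ/2) + cos φ₁ cos φ₂ sin²(Δλ/2) = 0.000002
c = 2·arcsin(√a) = 0.002997 rad = 0.1717°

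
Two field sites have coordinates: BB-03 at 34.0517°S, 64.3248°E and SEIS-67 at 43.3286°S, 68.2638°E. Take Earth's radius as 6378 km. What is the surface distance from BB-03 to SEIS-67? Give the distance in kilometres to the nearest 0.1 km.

Δφ = -9.2769°,  Δλ = 3.9390°
a = sin²(Δφ/2) + cos φ₁ cos φ₂ sin²(Δλ/2) = 0.007251
c = 2·arcsin(√a) = 0.170518 rad = 9.7699°
d = R·c = 6378 × 0.170518 = 1087.6 km

1087.6 km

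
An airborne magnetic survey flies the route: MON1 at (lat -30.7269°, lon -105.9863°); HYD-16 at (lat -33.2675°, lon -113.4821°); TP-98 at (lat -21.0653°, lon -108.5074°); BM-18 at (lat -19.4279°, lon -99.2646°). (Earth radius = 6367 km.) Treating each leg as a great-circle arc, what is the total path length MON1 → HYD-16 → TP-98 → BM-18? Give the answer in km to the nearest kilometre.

MON1→HYD-16: c = 0.119444 rad, d = 760.50 km
HYD-16→TP-98: c = 0.226454 rad, d = 1441.83 km
TP-98→BM-18: c = 0.153998 rad, d = 980.50 km
Total = 760.50 + 1441.83 + 980.50 = 3182.84 km

3183 km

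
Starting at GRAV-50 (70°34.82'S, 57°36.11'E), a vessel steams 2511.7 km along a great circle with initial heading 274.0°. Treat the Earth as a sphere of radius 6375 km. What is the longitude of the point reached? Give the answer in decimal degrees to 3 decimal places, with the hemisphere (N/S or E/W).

GRAV-50: φ = -70.58033°, λ = +57.60183°
δ = d/R = 2511.7/6375 = 0.393992 rad
φ₂ = arcsin(sin φ₁ cos δ + cos φ₁ sin δ cos θ)
   = arcsin(-0.94311·0.92338 + 0.33248·0.38388·0.06976) = -59.53602°
λ₂ = λ₁ + atan2(sin θ sin δ cos φ₁, cos δ − sin φ₁ sin φ₂) = 8.54885°

8.549°E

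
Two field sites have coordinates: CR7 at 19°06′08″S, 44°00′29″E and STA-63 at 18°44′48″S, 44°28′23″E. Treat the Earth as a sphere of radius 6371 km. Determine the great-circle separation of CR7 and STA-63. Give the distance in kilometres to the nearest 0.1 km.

CR7: φ = -19.10222°, λ = +44.00806°
STA-63: φ = -18.74667°, λ = +44.47306°
Δφ = 0.3556°,  Δλ = 0.4650°
a = sin²(Δφ/2) + cos φ₁ cos φ₂ sin²(Δλ/2) = 0.000024
c = 2·arcsin(√a) = 0.009872 rad = 0.5656°
d = R·c = 6371 × 0.009872 = 62.9 km

62.9 km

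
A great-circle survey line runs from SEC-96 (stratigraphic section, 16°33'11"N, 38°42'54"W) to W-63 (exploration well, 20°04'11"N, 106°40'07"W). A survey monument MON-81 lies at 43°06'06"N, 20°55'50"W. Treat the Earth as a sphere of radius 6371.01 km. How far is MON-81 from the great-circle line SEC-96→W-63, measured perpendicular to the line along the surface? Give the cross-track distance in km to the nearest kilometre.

SEC-96: φ = +16.55306°, λ = -38.71500°
W-63: φ = +20.06972°, λ = -106.66861°
MON-81: φ = +43.10167°, λ = -20.93056°
δ₁₃ = central angle SEC-96→MON-81 = 0.533348 rad  (haversine)
θ₁₃ = bearing SEC-96→MON-81 = 26.017°,  θ₁₂ = bearing SEC-96→W-63 = 284.706°
dₓₜ = R·arcsin(sin δ₁₃ · sin(θ₁₃ − θ₁₂)) = 6371.01·arcsin(0.50842·sin(-258.689°)) = 3325.148 km
|dₓₜ| = 3325.148 km

3325 km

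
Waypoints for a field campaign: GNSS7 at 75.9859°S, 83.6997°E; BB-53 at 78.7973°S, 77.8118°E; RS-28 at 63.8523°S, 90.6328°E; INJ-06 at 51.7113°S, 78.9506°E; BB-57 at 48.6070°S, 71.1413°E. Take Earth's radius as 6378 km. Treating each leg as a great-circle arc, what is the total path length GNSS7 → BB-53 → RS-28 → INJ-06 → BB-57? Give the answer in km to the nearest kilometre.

4228 km

GNSS7→BB-53: c = 0.053892 rad, d = 343.72 km
BB-53→RS-28: c = 0.268992 rad, d = 1715.63 km
RS-28→INJ-06: c = 0.237298 rad, d = 1513.49 km
INJ-06→BB-57: c = 0.102681 rad, d = 654.90 km
Total = 343.72 + 1715.63 + 1513.49 + 654.90 = 4227.74 km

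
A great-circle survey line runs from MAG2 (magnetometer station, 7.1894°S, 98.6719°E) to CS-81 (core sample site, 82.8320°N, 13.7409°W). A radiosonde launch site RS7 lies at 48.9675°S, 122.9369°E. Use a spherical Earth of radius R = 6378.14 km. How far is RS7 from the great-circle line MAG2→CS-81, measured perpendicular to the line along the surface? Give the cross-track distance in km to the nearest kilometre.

1213 km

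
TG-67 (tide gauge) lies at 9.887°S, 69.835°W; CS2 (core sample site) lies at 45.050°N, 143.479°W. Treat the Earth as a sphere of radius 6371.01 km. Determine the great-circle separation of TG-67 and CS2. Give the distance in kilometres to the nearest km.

Δφ = 54.9370°,  Δλ = -73.6440°
a = sin²(Δφ/2) + cos φ₁ cos φ₂ sin²(Δλ/2) = 0.462762
c = 2·arcsin(√a) = 1.496251 rad = 85.7289°
d = R·c = 6371.01 × 1.496251 = 9532.6 km

9533 km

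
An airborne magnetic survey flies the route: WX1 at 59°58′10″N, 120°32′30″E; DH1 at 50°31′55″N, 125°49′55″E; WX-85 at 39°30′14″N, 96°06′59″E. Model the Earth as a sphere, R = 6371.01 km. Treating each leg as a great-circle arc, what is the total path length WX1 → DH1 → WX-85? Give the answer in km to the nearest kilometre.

WX1: φ = +59.96944°, λ = +120.54167°
DH1: φ = +50.53194°, λ = +125.83194°
WX-85: φ = +39.50389°, λ = +96.11639°
WX1→DH1: c = 0.172784 rad, d = 1100.81 km
DH1→WX-85: c = 0.410209 rad, d = 2613.45 km
Total = 1100.81 + 2613.45 = 3714.25 km

3714 km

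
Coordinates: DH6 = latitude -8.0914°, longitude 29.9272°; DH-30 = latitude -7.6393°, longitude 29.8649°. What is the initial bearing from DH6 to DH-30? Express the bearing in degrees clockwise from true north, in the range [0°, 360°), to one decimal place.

352.2°

Δλ = -0.0623°
y = sin Δλ · cos φ₂ = -0.001078
x = cos φ₁ sin φ₂ − sin φ₁ cos φ₂ cos Δλ = 0.007890
θ = atan2(y, x) = -7.7774° → 352.2226° (mod 360°)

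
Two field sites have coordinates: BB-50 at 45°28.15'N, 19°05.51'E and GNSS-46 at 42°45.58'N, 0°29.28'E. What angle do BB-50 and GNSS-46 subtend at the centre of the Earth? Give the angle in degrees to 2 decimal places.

BB-50: φ = +45.46917°, λ = +19.09183°
GNSS-46: φ = +42.75967°, λ = +0.48800°
Δφ = -2.7095°,  Δλ = -18.6038°
a = sin²(Δφ/2) + cos φ₁ cos φ₂ sin²(Δλ/2) = 0.014011
c = 2·arcsin(√a) = 0.237296 rad = 13.5960°

13.60°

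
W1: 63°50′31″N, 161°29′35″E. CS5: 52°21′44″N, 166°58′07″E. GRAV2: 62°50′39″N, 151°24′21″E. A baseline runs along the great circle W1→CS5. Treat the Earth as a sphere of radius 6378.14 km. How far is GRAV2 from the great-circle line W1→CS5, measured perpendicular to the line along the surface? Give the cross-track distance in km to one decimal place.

509.5 km

W1: φ = +63.84194°, λ = +161.49306°
CS5: φ = +52.36222°, λ = +166.96861°
GRAV2: φ = +62.84417°, λ = +151.40583°
δ₁₃ = central angle W1→GRAV2 = 0.080792 rad  (haversine)
θ₁₃ = bearing W1→GRAV2 = 262.108°,  θ₁₂ = bearing W1→CS5 = 163.484°
dₓₜ = R·arcsin(sin δ₁₃ · sin(θ₁₃ − θ₁₂)) = 6378.14·arcsin(0.08070·sin(98.624°)) = 509.461 km
|dₓₜ| = 509.461 km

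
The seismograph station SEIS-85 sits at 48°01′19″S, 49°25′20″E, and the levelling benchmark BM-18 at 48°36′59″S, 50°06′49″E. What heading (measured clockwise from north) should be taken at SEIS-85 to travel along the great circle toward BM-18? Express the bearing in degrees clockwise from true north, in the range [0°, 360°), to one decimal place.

SEIS-85: φ = -48.02194°, λ = +49.42222°
BM-18: φ = -48.61639°, λ = +50.11361°
Δλ = 0.6914°
y = sin Δλ · cos φ₂ = 0.007977
x = cos φ₁ sin φ₂ − sin φ₁ cos φ₂ cos Δλ = -0.010411
θ = atan2(y, x) = 142.5383° → 142.5383° (mod 360°)

142.5°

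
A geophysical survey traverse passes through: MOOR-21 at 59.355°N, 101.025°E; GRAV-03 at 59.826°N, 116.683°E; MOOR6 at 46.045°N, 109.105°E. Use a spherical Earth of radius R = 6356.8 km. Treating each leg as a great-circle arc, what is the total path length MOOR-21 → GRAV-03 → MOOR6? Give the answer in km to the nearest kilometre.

2487 km

MOOR-21→GRAV-03: c = 0.138250 rad, d = 878.83 km
GRAV-03→MOOR6: c = 0.252998 rad, d = 1608.26 km
Total = 878.83 + 1608.26 = 2487.09 km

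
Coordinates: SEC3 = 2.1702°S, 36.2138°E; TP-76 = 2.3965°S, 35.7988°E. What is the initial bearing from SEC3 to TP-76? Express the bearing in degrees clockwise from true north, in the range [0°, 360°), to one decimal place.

241.4°

Δλ = -0.4150°
y = sin Δλ · cos φ₂ = -0.007237
x = cos φ₁ sin φ₂ − sin φ₁ cos φ₂ cos Δλ = -0.003951
θ = atan2(y, x) = -118.6310° → 241.3690° (mod 360°)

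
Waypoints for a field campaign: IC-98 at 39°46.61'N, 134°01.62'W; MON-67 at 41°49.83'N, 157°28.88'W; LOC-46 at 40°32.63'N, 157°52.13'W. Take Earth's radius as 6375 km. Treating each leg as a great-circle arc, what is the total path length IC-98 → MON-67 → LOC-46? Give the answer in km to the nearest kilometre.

IC-98: φ = +39.77683°, λ = -134.02700°
MON-67: φ = +41.83050°, λ = -157.48133°
LOC-46: φ = +40.54383°, λ = -157.86883°
IC-98→MON-67: c = 0.310950 rad, d = 1982.30 km
MON-67→LOC-46: c = 0.023026 rad, d = 146.79 km
Total = 1982.30 + 146.79 = 2129.10 km

2129 km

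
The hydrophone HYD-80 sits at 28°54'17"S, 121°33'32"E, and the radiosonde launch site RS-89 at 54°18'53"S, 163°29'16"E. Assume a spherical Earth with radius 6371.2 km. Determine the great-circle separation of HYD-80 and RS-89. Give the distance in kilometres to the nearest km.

4383 km

HYD-80: φ = -28.90472°, λ = +121.55889°
RS-89: φ = -54.31472°, λ = +163.48778°
Δφ = -25.4100°,  Δλ = 41.9289°
a = sin²(Δφ/2) + cos φ₁ cos φ₂ sin²(Δλ/2) = 0.113741
c = 2·arcsin(√a) = 0.688000 rad = 39.4195°
d = R·c = 6371.2 × 0.688000 = 4383.4 km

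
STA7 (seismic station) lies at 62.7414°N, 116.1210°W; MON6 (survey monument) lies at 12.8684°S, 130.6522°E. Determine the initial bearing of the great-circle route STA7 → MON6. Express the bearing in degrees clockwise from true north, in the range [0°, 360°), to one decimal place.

Δλ = -113.2268°
y = sin Δλ · cos φ₂ = -0.895871
x = cos φ₁ sin φ₂ − sin φ₁ cos φ₂ cos Δλ = 0.239767
θ = atan2(y, x) = -75.0167° → 284.9833° (mod 360°)

285.0°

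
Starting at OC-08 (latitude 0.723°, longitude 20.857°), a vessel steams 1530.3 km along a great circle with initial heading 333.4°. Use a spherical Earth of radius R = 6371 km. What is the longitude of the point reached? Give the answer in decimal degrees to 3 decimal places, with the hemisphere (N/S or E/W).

δ = d/R = 1530.3/6371 = 0.240198 rad
φ₂ = arcsin(sin φ₁ cos δ + cos φ₁ sin δ cos θ)
   = arcsin(0.01262·0.97129 + 0.99992·0.23789·0.89415) = 13.00016°
λ₂ = λ₁ + atan2(sin θ sin δ cos φ₁, cos δ − sin φ₁ sin φ₂) = 14.58080°

14.581°E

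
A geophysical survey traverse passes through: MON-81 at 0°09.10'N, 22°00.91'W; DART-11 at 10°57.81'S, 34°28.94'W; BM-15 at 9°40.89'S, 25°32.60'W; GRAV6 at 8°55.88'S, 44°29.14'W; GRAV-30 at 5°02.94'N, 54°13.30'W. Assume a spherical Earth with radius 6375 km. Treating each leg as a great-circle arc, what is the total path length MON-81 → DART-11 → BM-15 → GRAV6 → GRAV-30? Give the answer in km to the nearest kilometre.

6816 km

MON-81: φ = +0.15167°, λ = -22.01517°
DART-11: φ = -10.96350°, λ = -34.48233°
BM-15: φ = -9.68150°, λ = -25.54333°
GRAV6: φ = -8.93133°, λ = -44.48567°
GRAV-30: φ = +5.04900°, λ = -54.22167°
MON-81→DART-11: c = 0.290531 rad, d = 1852.13 km
DART-11→BM-15: c = 0.155104 rad, d = 988.79 km
BM-15→GRAV6: c = 0.326475 rad, d = 2081.28 km
GRAV6→GRAV-30: c = 0.297044 rad, d = 1893.65 km
Total = 1852.13 + 988.79 + 2081.28 + 1893.65 = 6815.85 km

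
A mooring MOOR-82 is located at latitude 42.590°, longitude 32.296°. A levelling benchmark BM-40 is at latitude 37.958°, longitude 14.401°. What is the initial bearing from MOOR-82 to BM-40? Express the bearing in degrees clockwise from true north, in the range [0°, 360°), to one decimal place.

257.2°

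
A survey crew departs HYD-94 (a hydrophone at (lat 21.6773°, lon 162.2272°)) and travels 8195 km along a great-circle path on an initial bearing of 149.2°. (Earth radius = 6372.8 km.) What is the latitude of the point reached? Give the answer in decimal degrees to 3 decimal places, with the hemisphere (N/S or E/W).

41.471°S

δ = d/R = 8195/6372.8 = 1.285934 rad
φ₂ = arcsin(sin φ₁ cos δ + cos φ₁ sin δ cos θ)
   = arcsin(0.36938·0.28103 + 0.92928·0.95970·-0.85896) = -41.47100°
λ₂ = λ₁ + atan2(sin θ sin δ cos φ₁, cos δ − sin φ₁ sin φ₂) = -156.79016°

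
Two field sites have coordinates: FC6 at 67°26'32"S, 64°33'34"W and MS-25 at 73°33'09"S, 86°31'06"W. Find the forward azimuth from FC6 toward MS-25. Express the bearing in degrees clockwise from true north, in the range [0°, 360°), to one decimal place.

FC6: φ = -67.44222°, λ = -64.55944°
MS-25: φ = -73.55250°, λ = -86.51833°
Δλ = -21.9589°
y = sin Δλ · cos φ₂ = -0.105876
x = cos φ₁ sin φ₂ − sin φ₁ cos φ₂ cos Δλ = -0.125412
θ = atan2(y, x) = -139.8279° → 220.1721° (mod 360°)

220.2°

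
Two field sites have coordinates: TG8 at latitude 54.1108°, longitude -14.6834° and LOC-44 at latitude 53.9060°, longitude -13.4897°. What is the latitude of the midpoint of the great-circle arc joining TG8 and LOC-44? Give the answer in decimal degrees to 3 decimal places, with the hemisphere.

Bx = cos φ₂ cos Δλ = 0.588984,  By = cos φ₂ sin Δλ = 0.012273
φₘ = atan2(sin φ₁ + sin φ₂, √((cos φ₁ + Bx)² + By²)) = 54.00988°
λₘ = λ₁ + atan2(By, cos φ₁ + Bx) = -14.08508°

54.010°N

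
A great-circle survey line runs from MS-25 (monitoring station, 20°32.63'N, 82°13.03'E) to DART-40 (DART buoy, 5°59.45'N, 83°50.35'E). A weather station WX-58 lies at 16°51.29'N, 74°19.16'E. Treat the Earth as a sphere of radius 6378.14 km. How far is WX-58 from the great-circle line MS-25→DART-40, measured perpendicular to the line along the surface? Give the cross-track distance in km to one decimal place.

879.8 km

MS-25: φ = +20.54383°, λ = +82.21717°
DART-40: φ = +5.99083°, λ = +83.83917°
WX-58: φ = +16.85483°, λ = +74.31933°
δ₁₃ = central angle MS-25→WX-58 = 0.145542 rad  (haversine)
θ₁₃ = bearing MS-25→WX-58 = 245.060°,  θ₁₂ = bearing MS-25→DART-40 = 173.604°
dₓₜ = R·arcsin(sin δ₁₃ · sin(θ₁₃ − θ₁₂)) = 6378.14·arcsin(0.14503·sin(71.455°)) = 879.771 km
|dₓₜ| = 879.771 km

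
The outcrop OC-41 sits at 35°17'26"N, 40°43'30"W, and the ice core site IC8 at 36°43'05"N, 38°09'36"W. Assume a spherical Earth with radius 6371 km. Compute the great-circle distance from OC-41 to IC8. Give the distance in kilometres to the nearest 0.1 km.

OC-41: φ = +35.29056°, λ = -40.72500°
IC8: φ = +36.71806°, λ = -38.16000°
Δφ = 1.4275°,  Δλ = 2.5650°
a = sin²(Δφ/2) + cos φ₁ cos φ₂ sin²(Δλ/2) = 0.000483
c = 2·arcsin(√a) = 0.043955 rad = 2.5185°
d = R·c = 6371 × 0.043955 = 280.0 km

280.0 km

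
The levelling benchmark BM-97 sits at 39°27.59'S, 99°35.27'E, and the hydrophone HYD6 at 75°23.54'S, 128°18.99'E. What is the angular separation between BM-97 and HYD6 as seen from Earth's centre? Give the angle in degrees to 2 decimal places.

BM-97: φ = -39.45983°, λ = +99.58783°
HYD6: φ = -75.39233°, λ = +128.31650°
Δφ = -35.9325°,  Δλ = 28.7287°
a = sin²(Δφ/2) + cos φ₁ cos φ₂ sin²(Δλ/2) = 0.107130
c = 2·arcsin(√a) = 0.666904 rad = 38.2108°

38.21°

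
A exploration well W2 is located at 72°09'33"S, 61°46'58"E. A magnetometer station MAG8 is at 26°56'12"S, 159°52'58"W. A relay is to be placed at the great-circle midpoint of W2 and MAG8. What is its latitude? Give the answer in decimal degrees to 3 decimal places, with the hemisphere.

63.737°S

W2: φ = -72.15917°, λ = +61.78278°
MAG8: φ = -26.93667°, λ = -159.88278°
Bx = cos φ₂ cos Δλ = -0.665990,  By = cos φ₂ sin Δλ = 0.592658
φₘ = atan2(sin φ₁ + sin φ₂, √((cos φ₁ + Bx)² + By²)) = -63.73684°
λₘ = λ₁ + atan2(By, cos φ₁ + Bx) = -176.96844°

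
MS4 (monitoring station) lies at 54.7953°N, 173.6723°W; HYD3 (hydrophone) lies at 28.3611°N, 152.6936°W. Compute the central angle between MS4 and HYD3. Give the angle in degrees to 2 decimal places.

30.48°

Δφ = -26.4342°,  Δλ = 20.9787°
a = sin²(Δφ/2) + cos φ₁ cos φ₂ sin²(Δλ/2) = 0.069091
c = 2·arcsin(√a) = 0.531951 rad = 30.4786°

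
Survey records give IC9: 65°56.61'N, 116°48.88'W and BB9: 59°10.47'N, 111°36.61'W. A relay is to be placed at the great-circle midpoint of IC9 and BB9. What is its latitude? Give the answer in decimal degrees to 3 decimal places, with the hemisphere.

62.583°N

IC9: φ = +65.94350°, λ = -116.81467°
BB9: φ = +59.17450°, λ = -111.61017°
Bx = cos φ₂ cos Δλ = 0.510313,  By = cos φ₂ sin Δλ = 0.046482
φₘ = atan2(sin φ₁ + sin φ₂, √((cos φ₁ + Bx)² + By²)) = 62.58286°
λₘ = λ₁ + atan2(By, cos φ₁ + Bx) = -113.91584°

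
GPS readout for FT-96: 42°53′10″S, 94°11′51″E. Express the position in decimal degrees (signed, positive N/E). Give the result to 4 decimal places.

-42.8861°, +94.1975°

lat: 42.8861° S → -42.8861°
lon: 94.1975° E → +94.1975°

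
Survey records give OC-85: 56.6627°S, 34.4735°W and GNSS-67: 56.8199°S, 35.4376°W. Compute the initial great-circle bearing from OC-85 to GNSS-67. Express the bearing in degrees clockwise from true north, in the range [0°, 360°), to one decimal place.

Δλ = -0.9641°
y = sin Δλ · cos φ₂ = -0.009208
x = cos φ₁ sin φ₂ − sin φ₁ cos φ₂ cos Δλ = -0.002808
θ = atan2(y, x) = -106.9607° → 253.0393° (mod 360°)

253.0°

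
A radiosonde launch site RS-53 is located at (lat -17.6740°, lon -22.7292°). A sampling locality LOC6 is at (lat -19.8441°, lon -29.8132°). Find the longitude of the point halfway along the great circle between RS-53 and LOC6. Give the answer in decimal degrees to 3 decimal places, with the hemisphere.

Bx = cos φ₂ cos Δλ = 0.933439,  By = cos φ₂ sin Δλ = -0.116001
φₘ = atan2(sin φ₁ + sin φ₂, √((cos φ₁ + Bx)² + By²)) = -18.79243°
λₘ = λ₁ + atan2(By, cos φ₁ + Bx) = -26.24839°

26.248°W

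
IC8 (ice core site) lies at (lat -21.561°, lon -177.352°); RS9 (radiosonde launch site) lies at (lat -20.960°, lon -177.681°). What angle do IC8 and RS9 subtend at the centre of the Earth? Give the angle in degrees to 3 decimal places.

0.675°

Δφ = 0.6010°,  Δλ = -0.3290°
a = sin²(Δφ/2) + cos φ₁ cos φ₂ sin²(Δλ/2) = 0.000035
c = 2·arcsin(√a) = 0.011776 rad = 0.6747°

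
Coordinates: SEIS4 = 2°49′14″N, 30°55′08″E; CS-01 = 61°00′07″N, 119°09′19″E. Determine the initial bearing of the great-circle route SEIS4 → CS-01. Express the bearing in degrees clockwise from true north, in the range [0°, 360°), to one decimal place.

SEIS4: φ = +2.82056°, λ = +30.91889°
CS-01: φ = +61.00194°, λ = +119.15528°
Δλ = 88.2364°
y = sin Δλ · cos φ₂ = 0.484550
x = cos φ₁ sin φ₂ − sin φ₁ cos φ₂ cos Δλ = 0.872842
θ = atan2(y, x) = 29.0364° → 29.0364° (mod 360°)

29.0°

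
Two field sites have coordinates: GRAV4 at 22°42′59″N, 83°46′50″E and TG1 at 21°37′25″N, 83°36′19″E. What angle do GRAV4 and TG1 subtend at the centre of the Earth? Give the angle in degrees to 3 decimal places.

1.105°

GRAV4: φ = +22.71639°, λ = +83.78056°
TG1: φ = +21.62361°, λ = +83.60528°
Δφ = -1.0928°,  Δλ = -0.1753°
a = sin²(Δφ/2) + cos φ₁ cos φ₂ sin²(Δλ/2) = 0.000093
c = 2·arcsin(√a) = 0.019282 rad = 1.1048°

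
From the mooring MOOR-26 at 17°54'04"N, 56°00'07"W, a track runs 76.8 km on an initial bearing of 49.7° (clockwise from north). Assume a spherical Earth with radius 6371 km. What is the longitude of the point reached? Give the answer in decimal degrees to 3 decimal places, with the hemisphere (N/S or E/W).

55.447°W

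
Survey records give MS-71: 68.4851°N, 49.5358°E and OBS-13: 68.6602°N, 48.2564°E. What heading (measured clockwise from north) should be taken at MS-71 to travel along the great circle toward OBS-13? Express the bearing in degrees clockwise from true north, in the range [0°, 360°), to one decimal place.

Δλ = -1.2794°
y = sin Δλ · cos φ₂ = -0.008125
x = cos φ₁ sin φ₂ − sin φ₁ cos φ₂ cos Δλ = 0.003140
θ = atan2(y, x) = -68.8677° → 291.1323° (mod 360°)

291.1°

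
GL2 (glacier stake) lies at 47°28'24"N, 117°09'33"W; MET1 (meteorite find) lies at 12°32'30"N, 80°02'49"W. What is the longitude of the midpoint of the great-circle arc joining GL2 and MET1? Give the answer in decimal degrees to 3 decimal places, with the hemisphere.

95.112°W

GL2: φ = +47.47333°, λ = -117.15917°
MET1: φ = +12.54167°, λ = -80.04694°
Bx = cos φ₂ cos Δλ = 0.778427,  By = cos φ₂ sin Δλ = 0.588981
φₘ = atan2(sin φ₁ + sin φ₂, √((cos φ₁ + Bx)² + By²)) = 31.30233°
λₘ = λ₁ + atan2(By, cos φ₁ + Bx) = -95.11241°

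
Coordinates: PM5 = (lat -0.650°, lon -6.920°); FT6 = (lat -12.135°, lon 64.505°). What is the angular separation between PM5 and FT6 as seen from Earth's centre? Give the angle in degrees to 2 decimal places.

Δφ = -11.4850°,  Δλ = 71.4250°
a = sin²(Δφ/2) + cos φ₁ cos φ₂ sin²(Δλ/2) = 0.343104
c = 2·arcsin(√a) = 1.251612 rad = 71.7121°

71.71°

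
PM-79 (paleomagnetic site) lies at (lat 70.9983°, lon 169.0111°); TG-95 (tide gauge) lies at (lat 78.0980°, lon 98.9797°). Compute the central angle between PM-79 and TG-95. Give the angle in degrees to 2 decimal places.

Δφ = 7.0997°,  Δλ = -70.0314°
a = sin²(Δφ/2) + cos φ₁ cos φ₂ sin²(Δλ/2) = 0.025943
c = 2·arcsin(√a) = 0.323545 rad = 18.5378°

18.54°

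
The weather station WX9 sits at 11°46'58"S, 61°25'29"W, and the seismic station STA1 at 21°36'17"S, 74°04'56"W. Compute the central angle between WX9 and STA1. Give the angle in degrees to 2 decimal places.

15.59°

WX9: φ = -11.78278°, λ = -61.42472°
STA1: φ = -21.60472°, λ = -74.08222°
Δφ = -9.8219°,  Δλ = -12.6575°
a = sin²(Δφ/2) + cos φ₁ cos φ₂ sin²(Δλ/2) = 0.018388
c = 2·arcsin(√a) = 0.272045 rad = 15.5870°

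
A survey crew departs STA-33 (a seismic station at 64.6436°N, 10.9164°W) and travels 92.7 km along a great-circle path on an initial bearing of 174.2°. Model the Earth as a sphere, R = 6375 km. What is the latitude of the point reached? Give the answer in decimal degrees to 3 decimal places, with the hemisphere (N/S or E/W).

δ = d/R = 92.7/6375 = 0.014541 rad
φ₂ = arcsin(sin φ₁ cos δ + cos φ₁ sin δ cos θ)
   = arcsin(0.90366·0.99989 + 0.42825·0.01454·-0.99488) = 63.81459°
λ₂ = λ₁ + atan2(sin θ sin δ cos φ₁, cos δ − sin φ₁ sin φ₂) = -10.72561°

63.815°N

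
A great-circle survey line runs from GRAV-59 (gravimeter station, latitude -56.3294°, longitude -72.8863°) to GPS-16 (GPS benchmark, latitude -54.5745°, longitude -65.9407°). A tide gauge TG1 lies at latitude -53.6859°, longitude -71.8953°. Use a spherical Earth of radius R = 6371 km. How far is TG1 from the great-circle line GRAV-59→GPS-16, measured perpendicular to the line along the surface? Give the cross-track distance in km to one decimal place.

δ₁₃ = central angle GRAV-59→TG1 = 0.047191 rad  (haversine)
θ₁₃ = bearing GRAV-59→TG1 = 12.540°,  θ₁₂ = bearing GRAV-59→GPS-16 = 68.874°
dₓₜ = R·arcsin(sin δ₁₃ · sin(θ₁₃ − θ₁₂)) = 6371·arcsin(0.04717·sin(-56.334°)) = -250.197 km
|dₓₜ| = 250.197 km

250.2 km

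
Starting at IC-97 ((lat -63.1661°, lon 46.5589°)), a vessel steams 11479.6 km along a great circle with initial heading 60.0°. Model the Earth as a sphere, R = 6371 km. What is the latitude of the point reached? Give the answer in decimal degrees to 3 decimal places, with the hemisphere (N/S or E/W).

25.091°N

δ = d/R = 11479.6/6371 = 1.801852 rad
φ₂ = arcsin(sin φ₁ cos δ + cos φ₁ sin δ cos θ)
   = arcsin(-0.89232·-0.22901 + 0.45141·0.97343·0.50000) = 25.09059°
λ₂ = λ₁ + atan2(sin θ sin δ cos φ₁, cos δ − sin φ₁ sin φ₂) = 115.12614°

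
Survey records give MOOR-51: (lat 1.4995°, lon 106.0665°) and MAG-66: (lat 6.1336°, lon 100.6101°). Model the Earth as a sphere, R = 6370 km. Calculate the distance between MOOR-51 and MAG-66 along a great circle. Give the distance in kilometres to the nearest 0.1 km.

Δφ = 4.6341°,  Δλ = -5.4564°
a = sin²(Δφ/2) + cos φ₁ cos φ₂ sin²(Δλ/2) = 0.003886
c = 2·arcsin(√a) = 0.124762 rad = 7.1483°
d = R·c = 6370 × 0.124762 = 794.7 km

794.7 km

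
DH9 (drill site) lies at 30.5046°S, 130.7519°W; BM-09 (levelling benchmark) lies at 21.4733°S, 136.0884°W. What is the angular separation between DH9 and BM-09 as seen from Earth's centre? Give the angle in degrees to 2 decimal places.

Δφ = 9.0313°,  Δλ = -5.3365°
a = sin²(Δφ/2) + cos φ₁ cos φ₂ sin²(Δλ/2) = 0.007936
c = 2·arcsin(√a) = 0.178408 rad = 10.2220°

10.22°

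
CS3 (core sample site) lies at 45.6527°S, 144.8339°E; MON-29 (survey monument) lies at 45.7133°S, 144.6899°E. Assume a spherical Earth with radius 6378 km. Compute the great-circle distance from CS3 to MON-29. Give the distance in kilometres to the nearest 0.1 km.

13.1 km

Δφ = -0.0606°,  Δλ = -0.1440°
a = sin²(Δφ/2) + cos φ₁ cos φ₂ sin²(Δλ/2) = 0.000001
c = 2·arcsin(√a) = 0.002050 rad = 0.1174°
d = R·c = 6378 × 0.002050 = 13.1 km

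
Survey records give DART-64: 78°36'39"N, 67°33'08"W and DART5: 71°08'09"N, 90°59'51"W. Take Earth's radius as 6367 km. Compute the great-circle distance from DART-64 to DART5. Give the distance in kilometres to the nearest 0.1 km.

DART-64: φ = +78.61083°, λ = -67.55222°
DART5: φ = +71.13583°, λ = -90.99750°
Δφ = -7.4750°,  Δλ = -23.4453°
a = sin²(Δφ/2) + cos φ₁ cos φ₂ sin²(Δλ/2) = 0.006885
c = 2·arcsin(√a) = 0.166140 rad = 9.5191°
d = R·c = 6367 × 0.166140 = 1057.8 km

1057.8 km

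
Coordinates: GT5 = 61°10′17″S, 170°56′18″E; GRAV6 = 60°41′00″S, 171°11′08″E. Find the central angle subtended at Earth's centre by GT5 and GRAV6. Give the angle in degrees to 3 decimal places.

GT5: φ = -61.17139°, λ = +170.93833°
GRAV6: φ = -60.68333°, λ = +171.18556°
Δφ = 0.4881°,  Δλ = 0.2472°
a = sin²(Δφ/2) + cos φ₁ cos φ₂ sin²(Δλ/2) = 0.000019
c = 2·arcsin(√a) = 0.008772 rad = 0.5026°

0.503°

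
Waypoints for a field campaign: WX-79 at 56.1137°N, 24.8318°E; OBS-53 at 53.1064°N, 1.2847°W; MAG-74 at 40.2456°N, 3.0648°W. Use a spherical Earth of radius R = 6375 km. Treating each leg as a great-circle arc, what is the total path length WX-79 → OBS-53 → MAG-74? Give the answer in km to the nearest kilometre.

3142 km

WX-79→OBS-53: c = 0.267446 rad, d = 1704.97 km
OBS-53→MAG-74: c = 0.225455 rad, d = 1437.27 km
Total = 1704.97 + 1437.27 = 3142.24 km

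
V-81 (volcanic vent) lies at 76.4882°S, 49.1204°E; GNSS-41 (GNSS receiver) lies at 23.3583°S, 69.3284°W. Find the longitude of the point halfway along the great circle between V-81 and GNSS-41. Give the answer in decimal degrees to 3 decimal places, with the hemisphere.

Bx = cos φ₂ cos Δλ = -0.437331,  By = cos φ₂ sin Δλ = -0.807183
φₘ = atan2(sin φ₁ + sin φ₂, √((cos φ₁ + Bx)² + By²)) = -58.69262°
λₘ = λ₁ + atan2(By, cos φ₁ + Bx) = -55.04203°

55.042°W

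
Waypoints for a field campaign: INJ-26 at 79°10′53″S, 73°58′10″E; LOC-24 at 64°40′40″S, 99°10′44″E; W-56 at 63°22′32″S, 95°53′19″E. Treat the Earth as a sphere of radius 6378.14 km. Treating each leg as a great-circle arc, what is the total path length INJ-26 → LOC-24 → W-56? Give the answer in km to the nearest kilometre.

2015 km

INJ-26: φ = -79.18139°, λ = +73.96944°
LOC-24: φ = -64.67778°, λ = +99.17889°
W-56: φ = -63.37556°, λ = +95.88861°
INJ-26→LOC-24: c = 0.282054 rad, d = 1798.98 km
LOC-24→W-56: c = 0.033891 rad, d = 216.16 km
Total = 1798.98 + 216.16 = 2015.14 km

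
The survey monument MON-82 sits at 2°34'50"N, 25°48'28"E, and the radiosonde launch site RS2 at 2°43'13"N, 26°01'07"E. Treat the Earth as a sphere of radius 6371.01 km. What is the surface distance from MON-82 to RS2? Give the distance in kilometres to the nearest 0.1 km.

28.1 km

MON-82: φ = +2.58056°, λ = +25.80778°
RS2: φ = +2.72028°, λ = +26.01861°
Δφ = 0.1397°,  Δλ = 0.2108°
a = sin²(Δφ/2) + cos φ₁ cos φ₂ sin²(Δλ/2) = 0.000005
c = 2·arcsin(√a) = 0.004411 rad = 0.2527°
d = R·c = 6371.01 × 0.004411 = 28.1 km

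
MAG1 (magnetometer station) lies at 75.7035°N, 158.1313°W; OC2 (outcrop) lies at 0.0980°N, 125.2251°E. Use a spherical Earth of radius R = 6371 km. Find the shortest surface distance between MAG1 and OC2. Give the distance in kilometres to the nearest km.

Δφ = -75.6055°,  Δλ = -76.6436°
a = sin²(Δφ/2) + cos φ₁ cos φ₂ sin²(Δλ/2) = 0.470649
c = 2·arcsin(√a) = 1.512060 rad = 86.6347°
d = R·c = 6371 × 1.512060 = 9633.3 km

9633 km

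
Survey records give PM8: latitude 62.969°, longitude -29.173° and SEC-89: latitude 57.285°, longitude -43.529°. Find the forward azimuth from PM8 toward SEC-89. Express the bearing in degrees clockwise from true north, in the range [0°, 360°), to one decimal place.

237.9°

Δλ = -14.3560°
y = sin Δλ · cos φ₂ = -0.134005
x = cos φ₁ sin φ₂ − sin φ₁ cos φ₂ cos Δλ = -0.084009
θ = atan2(y, x) = -122.0840° → 237.9160° (mod 360°)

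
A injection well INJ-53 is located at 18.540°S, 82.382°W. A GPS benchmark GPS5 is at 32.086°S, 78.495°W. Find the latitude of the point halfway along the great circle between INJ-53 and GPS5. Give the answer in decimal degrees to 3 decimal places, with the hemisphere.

Bx = cos φ₂ cos Δλ = 0.845303,  By = cos φ₂ sin Δλ = 0.057434
φₘ = atan2(sin φ₁ + sin φ₂, √((cos φ₁ + Bx)² + By²)) = -25.32570°
λₘ = λ₁ + atan2(By, cos φ₁ + Bx) = -80.54771°

25.326°S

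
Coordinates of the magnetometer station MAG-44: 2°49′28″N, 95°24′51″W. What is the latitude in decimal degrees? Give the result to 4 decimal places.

2° + 49′/60 + 28″/3600 = 2 + 0.81667 + 0.00778 = 2.8244°

2.8244°N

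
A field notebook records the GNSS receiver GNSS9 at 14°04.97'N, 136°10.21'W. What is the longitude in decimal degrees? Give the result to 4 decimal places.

136° + 10.21′/60 = 136 + 0.17017 = 136.1702°

136.1702°W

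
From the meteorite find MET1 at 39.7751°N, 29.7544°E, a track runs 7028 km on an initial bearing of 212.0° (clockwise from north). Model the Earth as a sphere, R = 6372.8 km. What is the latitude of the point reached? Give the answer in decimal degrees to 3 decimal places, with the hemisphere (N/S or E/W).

17.044°S

δ = d/R = 7028/6372.8 = 1.102812 rad
φ₂ = arcsin(sin φ₁ cos δ + cos φ₁ sin δ cos θ)
   = arcsin(0.63978·0.45109 + 0.76856·0.89248·-0.84805) = -17.04378°
λ₂ = λ₁ + atan2(sin θ sin δ cos φ₁, cos δ − sin φ₁ sin φ₂) = 0.10659°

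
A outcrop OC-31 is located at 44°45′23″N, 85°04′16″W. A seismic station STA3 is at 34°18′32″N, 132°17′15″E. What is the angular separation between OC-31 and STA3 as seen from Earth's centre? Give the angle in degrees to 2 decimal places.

93.98°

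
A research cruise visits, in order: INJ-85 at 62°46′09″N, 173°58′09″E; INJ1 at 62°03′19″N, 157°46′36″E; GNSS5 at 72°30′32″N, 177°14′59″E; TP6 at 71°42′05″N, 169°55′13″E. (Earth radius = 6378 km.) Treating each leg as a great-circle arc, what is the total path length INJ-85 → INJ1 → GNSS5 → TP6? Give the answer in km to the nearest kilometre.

INJ-85: φ = +62.76917°, λ = +173.96917°
INJ1: φ = +62.05528°, λ = +157.77667°
GNSS5: φ = +72.50889°, λ = +177.24972°
TP6: φ = +71.70139°, λ = +169.92028°
INJ-85→INJ1: c = 0.131121 rad, d = 836.29 km
INJ1→GNSS5: c = 0.222515 rad, d = 1419.20 km
GNSS5→TP6: c = 0.041725 rad, d = 266.12 km
Total = 836.29 + 1419.20 + 266.12 = 2521.61 km

2522 km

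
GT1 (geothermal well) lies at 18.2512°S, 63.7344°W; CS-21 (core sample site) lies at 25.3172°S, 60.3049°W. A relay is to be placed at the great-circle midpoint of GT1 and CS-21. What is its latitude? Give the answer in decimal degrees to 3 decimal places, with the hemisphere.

Bx = cos φ₂ cos Δλ = 0.902335,  By = cos φ₂ sin Δλ = 0.054075
φₘ = atan2(sin φ₁ + sin φ₂, √((cos φ₁ + Bx)² + By²)) = -21.79304°
λₘ = λ₁ + atan2(By, cos φ₁ + Bx) = -62.06197°

21.793°S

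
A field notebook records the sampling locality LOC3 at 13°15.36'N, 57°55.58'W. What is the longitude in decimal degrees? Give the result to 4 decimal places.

57.9263°W

57° + 55.58′/60 = 57 + 0.92633 = 57.9263°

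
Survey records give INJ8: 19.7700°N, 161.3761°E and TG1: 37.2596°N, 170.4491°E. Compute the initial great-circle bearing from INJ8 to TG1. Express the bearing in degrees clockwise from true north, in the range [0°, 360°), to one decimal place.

22.4°

Δλ = 9.0730°
y = sin Δλ · cos φ₂ = 0.125508
x = cos φ₁ sin φ₂ − sin φ₁ cos φ₂ cos Δλ = 0.303901
θ = atan2(y, x) = 22.4401° → 22.4401° (mod 360°)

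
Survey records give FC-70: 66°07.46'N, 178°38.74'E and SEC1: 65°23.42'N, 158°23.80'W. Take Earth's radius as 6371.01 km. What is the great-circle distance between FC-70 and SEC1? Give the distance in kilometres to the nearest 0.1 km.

FC-70: φ = +66.12433°, λ = +178.64567°
SEC1: φ = +65.39033°, λ = -158.39667°
Δφ = -0.7340°,  Δλ = 22.9577°
a = sin²(Δφ/2) + cos φ₁ cos φ₂ sin²(Δλ/2) = 0.006716
c = 2·arcsin(√a) = 0.164090 rad = 9.4017°
d = R·c = 6371.01 × 0.164090 = 1045.4 km

1045.4 km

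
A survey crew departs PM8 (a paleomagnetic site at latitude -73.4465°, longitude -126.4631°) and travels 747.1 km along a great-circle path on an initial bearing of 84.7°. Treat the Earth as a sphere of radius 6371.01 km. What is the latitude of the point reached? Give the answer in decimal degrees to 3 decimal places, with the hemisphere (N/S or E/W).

71.603°S

δ = d/R = 747.1/6371.01 = 0.117266 rad
φ₂ = arcsin(sin φ₁ cos δ + cos φ₁ sin δ cos θ)
   = arcsin(-0.95855·0.99313 + 0.28491·0.11700·0.09237) = -71.60290°
λ₂ = λ₁ + atan2(sin θ sin δ cos φ₁, cos δ − sin φ₁ sin φ₂) = -104.80133°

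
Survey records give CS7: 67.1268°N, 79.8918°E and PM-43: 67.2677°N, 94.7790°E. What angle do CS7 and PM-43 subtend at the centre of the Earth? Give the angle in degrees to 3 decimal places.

Δφ = 0.1409°,  Δλ = 14.8872°
a = sin²(Δφ/2) + cos φ₁ cos φ₂ sin²(Δλ/2) = 0.002522
c = 2·arcsin(√a) = 0.100489 rad = 5.7576°

5.758°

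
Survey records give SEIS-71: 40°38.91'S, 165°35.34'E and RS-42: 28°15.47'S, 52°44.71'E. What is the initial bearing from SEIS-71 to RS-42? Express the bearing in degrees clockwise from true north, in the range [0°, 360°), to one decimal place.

234.4°

SEIS-71: φ = -40.64850°, λ = +165.58900°
RS-42: φ = -28.25783°, λ = +52.74517°
Δλ = -112.8438°
y = sin Δλ · cos φ₂ = -0.811740
x = cos φ₁ sin φ₂ − sin φ₁ cos φ₂ cos Δλ = -0.581964
θ = atan2(y, x) = -125.6380° → 234.3620° (mod 360°)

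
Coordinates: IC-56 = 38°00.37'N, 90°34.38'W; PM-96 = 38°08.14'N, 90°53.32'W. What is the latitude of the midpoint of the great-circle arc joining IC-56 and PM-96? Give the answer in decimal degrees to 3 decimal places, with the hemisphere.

IC-56: φ = +38.00617°, λ = -90.57300°
PM-96: φ = +38.13567°, λ = -90.88867°
Bx = cos φ₂ cos Δλ = 0.786539,  By = cos φ₂ sin Δλ = -0.004333
φₘ = atan2(sin φ₁ + sin φ₂, √((cos φ₁ + Bx)² + By²)) = 38.07102°
λₘ = λ₁ + atan2(By, cos φ₁ + Bx) = -90.73069°

38.071°N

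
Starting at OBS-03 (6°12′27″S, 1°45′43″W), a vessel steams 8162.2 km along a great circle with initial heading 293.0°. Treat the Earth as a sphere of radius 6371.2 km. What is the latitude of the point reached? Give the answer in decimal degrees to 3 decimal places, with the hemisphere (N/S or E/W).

OBS-03: φ = -6.20750°, λ = -1.76194°
δ = d/R = 8162.2/6371.2 = 1.281109 rad
φ₂ = arcsin(sin φ₁ cos δ + cos φ₁ sin δ cos θ)
   = arcsin(-0.10813·0.28565 + 0.99414·0.95833·0.39073) = 19.96022°
λ₂ = λ₁ + atan2(sin θ sin δ cos φ₁, cos δ − sin φ₁ sin φ₂) = -71.56772°

19.960°N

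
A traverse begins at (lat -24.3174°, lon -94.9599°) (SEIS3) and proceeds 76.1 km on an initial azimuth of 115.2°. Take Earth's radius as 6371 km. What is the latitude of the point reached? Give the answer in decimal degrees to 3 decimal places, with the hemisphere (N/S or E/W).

24.607°S

δ = d/R = 76.1/6371 = 0.011945 rad
φ₂ = arcsin(sin φ₁ cos δ + cos φ₁ sin δ cos θ)
   = arcsin(-0.41179·0.99993 + 0.91128·0.01194·-0.42578) = -24.60728°
λ₂ = λ₁ + atan2(sin θ sin δ cos φ₁, cos δ − sin φ₁ sin φ₂) = -94.27880°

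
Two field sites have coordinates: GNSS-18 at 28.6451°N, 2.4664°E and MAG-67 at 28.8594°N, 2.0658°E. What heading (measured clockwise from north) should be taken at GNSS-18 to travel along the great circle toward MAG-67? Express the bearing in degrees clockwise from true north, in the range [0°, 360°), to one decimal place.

301.5°

Δλ = -0.4006°
y = sin Δλ · cos φ₂ = -0.006123
x = cos φ₁ sin φ₂ − sin φ₁ cos φ₂ cos Δλ = 0.003750
θ = atan2(y, x) = -58.5132° → 301.4868° (mod 360°)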